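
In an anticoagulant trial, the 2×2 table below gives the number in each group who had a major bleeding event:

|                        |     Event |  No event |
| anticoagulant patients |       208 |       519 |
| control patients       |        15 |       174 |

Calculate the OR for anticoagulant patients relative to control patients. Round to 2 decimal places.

OR = (208 × 174) / (519 × 15) = 36192/7785 ≈ 4.65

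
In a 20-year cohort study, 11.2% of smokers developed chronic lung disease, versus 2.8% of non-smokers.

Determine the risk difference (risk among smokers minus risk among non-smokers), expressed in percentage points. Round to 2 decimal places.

risk difference = 0.11200 − 0.02800 = 0.08400 → 8.40 percentage points

8.40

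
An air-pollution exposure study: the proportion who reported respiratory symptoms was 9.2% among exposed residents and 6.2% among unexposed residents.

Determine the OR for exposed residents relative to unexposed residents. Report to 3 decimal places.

1.533

odds, exposed residents = 0.0920/0.9080 = 0.1013
odds, unexposed residents = 0.0620/0.9380 = 0.0661
OR = 0.1013 / 0.0661 = 1.533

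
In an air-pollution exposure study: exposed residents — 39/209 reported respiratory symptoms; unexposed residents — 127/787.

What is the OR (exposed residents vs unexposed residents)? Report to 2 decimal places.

OR = (39 × 660) / (170 × 127) = 25740/21590 ≈ 1.19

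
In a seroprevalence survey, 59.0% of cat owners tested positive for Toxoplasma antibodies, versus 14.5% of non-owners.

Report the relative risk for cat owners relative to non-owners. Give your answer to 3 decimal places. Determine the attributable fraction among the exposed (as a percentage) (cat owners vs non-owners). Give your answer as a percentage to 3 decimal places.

RR = 4.069; AR% = 75.424%

RR = 0.5900 / 0.1450 = 4.069
AR% = (0.5900 − 0.1450) / 0.5900 = 0.7542 → 75.424%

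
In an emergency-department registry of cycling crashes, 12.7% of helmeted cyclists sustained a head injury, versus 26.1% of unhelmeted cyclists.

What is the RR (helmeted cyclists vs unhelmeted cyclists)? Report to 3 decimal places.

RR = 0.1270 / 0.2610 = 0.487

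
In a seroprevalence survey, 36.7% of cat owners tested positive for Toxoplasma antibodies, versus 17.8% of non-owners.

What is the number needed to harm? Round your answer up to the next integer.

absolute risk difference = 0.189000
1 / 0.189000 = 5.291 → round up → 6

6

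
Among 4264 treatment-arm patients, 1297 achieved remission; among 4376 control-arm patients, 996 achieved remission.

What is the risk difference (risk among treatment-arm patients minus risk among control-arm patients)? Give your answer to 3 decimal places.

risk, treatment-arm patients = 1297/4264 = 0.3042
risk, control-arm patients = 996/4376 = 0.2276
risk difference = 0.3042 − 0.2276 = 0.077

RD = 0.077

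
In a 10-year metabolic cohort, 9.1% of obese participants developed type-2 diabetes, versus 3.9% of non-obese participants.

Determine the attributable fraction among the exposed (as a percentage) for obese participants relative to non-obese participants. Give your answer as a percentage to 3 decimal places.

AR% = (0.09100 − 0.03900) / 0.09100 = 0.5714 → 57.143%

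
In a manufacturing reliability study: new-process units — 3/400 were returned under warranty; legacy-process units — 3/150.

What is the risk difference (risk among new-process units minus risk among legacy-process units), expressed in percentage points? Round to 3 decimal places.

-1.250

risk, new-process units = 3/400 = 0.00750
risk, legacy-process units = 3/150 = 0.02000
risk difference = 0.00750 − 0.02000 = -0.01250 → -1.250 percentage points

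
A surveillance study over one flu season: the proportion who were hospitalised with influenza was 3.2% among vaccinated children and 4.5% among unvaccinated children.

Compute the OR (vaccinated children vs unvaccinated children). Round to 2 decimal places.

OR ≈ 0.70

odds, vaccinated children = 0.03200/0.96800 = 0.03306
odds, unvaccinated children = 0.04500/0.95500 = 0.04712
OR = 0.03306 / 0.04712 = 0.70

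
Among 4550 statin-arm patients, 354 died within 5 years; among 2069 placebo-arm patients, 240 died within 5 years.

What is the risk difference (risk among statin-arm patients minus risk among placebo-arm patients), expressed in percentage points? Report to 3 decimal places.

risk, statin-arm patients = 354/4550 = 0.0778
risk, placebo-arm patients = 240/2069 = 0.1160
risk difference = 0.0778 − 0.1160 = -0.0382 → -3.820 percentage points

-3.820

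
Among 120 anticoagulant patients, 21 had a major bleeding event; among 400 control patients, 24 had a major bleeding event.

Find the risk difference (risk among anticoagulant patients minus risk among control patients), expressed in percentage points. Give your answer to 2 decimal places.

11.50

risk, anticoagulant patients = 21/120 = 0.1750
risk, control patients = 24/400 = 0.0600
risk difference = 0.1750 − 0.0600 = 0.1150 → 11.50 percentage points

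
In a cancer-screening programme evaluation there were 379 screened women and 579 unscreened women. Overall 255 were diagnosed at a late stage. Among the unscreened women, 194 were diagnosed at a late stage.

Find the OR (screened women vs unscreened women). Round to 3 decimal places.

screened women with the outcome: 255 − 194 = 61
screened women without the outcome: 379 − 61 = 318
unscreened women without the outcome: 579 − 194 = 385
OR = (61 × 385) / (318 × 194) = 23485/61692 ≈ 0.381

OR: 0.381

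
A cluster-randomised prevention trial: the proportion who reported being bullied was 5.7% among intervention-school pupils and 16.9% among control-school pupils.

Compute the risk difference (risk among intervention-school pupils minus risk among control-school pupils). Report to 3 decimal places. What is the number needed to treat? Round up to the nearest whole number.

risk difference = 0.0570 − 0.1690 = -0.112
absolute risk difference = 0.112000
1 / 0.112000 = 8.929 → round up → 9

RD = -0.112; NNT = 9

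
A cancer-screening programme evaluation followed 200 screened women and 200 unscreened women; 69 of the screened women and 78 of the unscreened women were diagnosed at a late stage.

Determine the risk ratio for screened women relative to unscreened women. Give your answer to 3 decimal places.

RR = 0.885

risk, screened women = 69/200 = 0.3450
risk, unscreened women = 78/200 = 0.3900
RR = 0.3450 / 0.3900 = 0.885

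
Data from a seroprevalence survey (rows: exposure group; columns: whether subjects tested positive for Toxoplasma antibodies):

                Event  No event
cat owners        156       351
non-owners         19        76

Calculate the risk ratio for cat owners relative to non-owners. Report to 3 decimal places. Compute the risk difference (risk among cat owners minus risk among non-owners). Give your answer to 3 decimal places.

risk, cat owners = 156/507 = 0.3077
risk, non-owners = 19/95 = 0.2000
RR = 0.3077 / 0.2000 = 1.538
risk difference = 0.3077 − 0.2000 = 0.108

RR = 1.538; RD = 0.108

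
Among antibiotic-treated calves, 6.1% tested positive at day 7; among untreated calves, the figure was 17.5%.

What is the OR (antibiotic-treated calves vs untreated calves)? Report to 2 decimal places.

OR = 0.31

odds, antibiotic-treated calves = 0.0610/0.9390 = 0.0650
odds, untreated calves = 0.1750/0.8250 = 0.2121
OR = 0.0650 / 0.2121 = 0.31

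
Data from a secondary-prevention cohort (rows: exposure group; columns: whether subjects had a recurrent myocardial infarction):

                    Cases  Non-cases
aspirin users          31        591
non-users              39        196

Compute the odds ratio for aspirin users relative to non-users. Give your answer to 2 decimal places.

odds, aspirin users = 31/591 = 0.05245
odds, non-users = 39/196 = 0.19898
OR = 0.05245 / 0.19898 = 0.26

OR: 0.26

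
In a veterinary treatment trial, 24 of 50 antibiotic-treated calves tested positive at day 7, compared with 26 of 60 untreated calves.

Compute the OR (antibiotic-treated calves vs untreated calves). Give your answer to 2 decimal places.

OR ≈ 1.21

odds, antibiotic-treated calves = 24/26 = 0.9231
odds, untreated calves = 26/34 = 0.7647
OR = 0.9231 / 0.7647 = 1.21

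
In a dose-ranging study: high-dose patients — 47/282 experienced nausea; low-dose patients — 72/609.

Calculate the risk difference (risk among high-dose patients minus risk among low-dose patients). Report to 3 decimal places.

0.048

risk, high-dose patients = 47/282 = 0.1667
risk, low-dose patients = 72/609 = 0.1182
risk difference = 0.1667 − 0.1182 = 0.048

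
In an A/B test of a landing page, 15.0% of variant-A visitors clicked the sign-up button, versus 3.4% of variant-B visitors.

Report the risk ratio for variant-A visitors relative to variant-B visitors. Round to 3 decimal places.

RR = 0.15000 / 0.03400 = 4.412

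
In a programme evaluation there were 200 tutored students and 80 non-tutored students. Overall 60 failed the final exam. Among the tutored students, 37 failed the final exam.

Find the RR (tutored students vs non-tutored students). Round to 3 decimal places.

0.643

tutored students without the outcome: 200 − 37 = 163
non-tutored students with the outcome: 60 − 37 = 23
non-tutored students without the outcome: 80 − 23 = 57
risk, tutored students = 37/200 = 0.1850
risk, non-tutored students = 23/80 = 0.2875
RR = 0.1850 / 0.2875 = 0.643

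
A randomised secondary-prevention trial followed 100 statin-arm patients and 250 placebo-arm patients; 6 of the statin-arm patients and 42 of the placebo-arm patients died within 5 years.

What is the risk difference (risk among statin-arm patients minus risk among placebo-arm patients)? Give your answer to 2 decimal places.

-0.11

risk, statin-arm patients = 6/100 = 0.0600
risk, placebo-arm patients = 42/250 = 0.1680
risk difference = 0.0600 − 0.1680 = -0.11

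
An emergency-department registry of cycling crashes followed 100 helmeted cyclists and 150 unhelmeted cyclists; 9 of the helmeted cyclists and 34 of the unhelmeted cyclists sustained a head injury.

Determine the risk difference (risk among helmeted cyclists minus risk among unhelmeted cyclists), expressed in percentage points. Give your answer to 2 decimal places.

risk, helmeted cyclists = 9/100 = 0.0900
risk, unhelmeted cyclists = 34/150 = 0.2267
risk difference = 0.0900 − 0.2267 = -0.1367 → -13.67 percentage points

-13.67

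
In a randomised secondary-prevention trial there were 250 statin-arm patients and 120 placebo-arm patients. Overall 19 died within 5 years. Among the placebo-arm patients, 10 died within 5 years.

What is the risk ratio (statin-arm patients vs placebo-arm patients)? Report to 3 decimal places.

statin-arm patients with the outcome: 19 − 10 = 9
statin-arm patients without the outcome: 250 − 9 = 241
placebo-arm patients without the outcome: 120 − 10 = 110
risk, statin-arm patients = 9/250 = 0.03600
risk, placebo-arm patients = 10/120 = 0.08333
RR = 0.03600 / 0.08333 = 0.432

RR ≈ 0.432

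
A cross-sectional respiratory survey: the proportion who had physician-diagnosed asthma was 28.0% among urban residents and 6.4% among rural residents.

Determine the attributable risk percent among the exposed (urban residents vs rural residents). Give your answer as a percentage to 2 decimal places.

AR% = (0.2800 − 0.0640) / 0.2800 = 0.7714 → 77.14%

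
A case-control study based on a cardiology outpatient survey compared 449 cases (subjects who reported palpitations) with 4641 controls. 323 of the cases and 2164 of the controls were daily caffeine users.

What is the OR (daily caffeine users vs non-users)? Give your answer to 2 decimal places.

OR = (323 × 2477) / (2164 × 126) = 800071/272664 ≈ 2.93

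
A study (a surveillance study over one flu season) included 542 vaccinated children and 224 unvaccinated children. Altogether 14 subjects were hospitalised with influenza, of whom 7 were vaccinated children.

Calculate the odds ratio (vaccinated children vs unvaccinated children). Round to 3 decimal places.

OR ≈ 0.406

vaccinated children without the outcome: 542 − 7 = 535
unvaccinated children with the outcome: 14 − 7 = 7
unvaccinated children without the outcome: 224 − 7 = 217
OR = (7 × 217) / (535 × 7) = 1519/3745 ≈ 0.406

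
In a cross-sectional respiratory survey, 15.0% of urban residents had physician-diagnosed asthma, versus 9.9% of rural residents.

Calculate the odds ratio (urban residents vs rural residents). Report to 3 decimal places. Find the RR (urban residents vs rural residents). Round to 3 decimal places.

OR = 1.606; RR = 1.515

odds, urban residents = 0.1500/0.8500 = 0.1765
odds, rural residents = 0.0990/0.9010 = 0.1099
OR = 0.1765 / 0.1099 = 1.606
RR = 0.1500 / 0.0990 = 1.515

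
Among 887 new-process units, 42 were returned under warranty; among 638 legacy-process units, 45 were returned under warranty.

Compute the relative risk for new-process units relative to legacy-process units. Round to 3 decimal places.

0.671

risk, new-process units = 42/887 = 0.04735
risk, legacy-process units = 45/638 = 0.07053
RR = 0.04735 / 0.07053 = 0.671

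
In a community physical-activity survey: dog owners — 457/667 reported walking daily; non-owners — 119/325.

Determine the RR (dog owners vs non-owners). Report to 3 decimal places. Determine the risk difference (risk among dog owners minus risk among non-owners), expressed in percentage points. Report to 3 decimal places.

risk, dog owners = 457/667 = 0.6852
risk, non-owners = 119/325 = 0.3662
RR = 0.6852 / 0.3662 = 1.871
risk difference = 0.6852 − 0.3662 = 0.3190 → 31.900 percentage points

RR = 1.871; RD = 31.900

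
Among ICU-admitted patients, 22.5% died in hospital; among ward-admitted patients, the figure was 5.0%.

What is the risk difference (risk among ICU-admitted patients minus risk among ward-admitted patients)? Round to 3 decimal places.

risk difference = 0.2250 − 0.0500 = 0.175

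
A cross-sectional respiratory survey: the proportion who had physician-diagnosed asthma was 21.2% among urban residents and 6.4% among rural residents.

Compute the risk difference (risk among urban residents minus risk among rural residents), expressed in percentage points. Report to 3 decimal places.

risk difference = 0.2120 − 0.0640 = 0.1480 → 14.800 percentage points

RD ≈ 14.800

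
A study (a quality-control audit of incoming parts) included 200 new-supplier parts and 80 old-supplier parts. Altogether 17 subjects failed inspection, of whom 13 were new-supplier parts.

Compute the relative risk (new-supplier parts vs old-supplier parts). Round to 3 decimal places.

new-supplier parts without the outcome: 200 − 13 = 187
old-supplier parts with the outcome: 17 − 13 = 4
old-supplier parts without the outcome: 80 − 4 = 76
risk, new-supplier parts = 13/200 = 0.0650
risk, old-supplier parts = 4/80 = 0.0500
RR = 0.0650 / 0.0500 = 1.300

1.300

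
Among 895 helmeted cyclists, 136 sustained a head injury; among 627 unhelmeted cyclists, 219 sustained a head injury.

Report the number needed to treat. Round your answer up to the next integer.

risk, helmeted cyclists = 136/895 = 0.151955
risk, unhelmeted cyclists = 219/627 = 0.349282
absolute risk difference = 0.197327
1 / 0.197327 = 5.068 → round up → 6

NNT ≈ 6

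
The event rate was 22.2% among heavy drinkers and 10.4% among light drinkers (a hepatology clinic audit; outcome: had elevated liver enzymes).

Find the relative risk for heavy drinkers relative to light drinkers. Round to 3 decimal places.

RR = 0.2220 / 0.1040 = 2.135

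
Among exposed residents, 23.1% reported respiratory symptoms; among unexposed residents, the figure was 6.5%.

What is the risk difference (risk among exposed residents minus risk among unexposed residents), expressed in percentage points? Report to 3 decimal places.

16.600

risk difference = 0.2310 − 0.0650 = 0.1660 → 16.600 percentage points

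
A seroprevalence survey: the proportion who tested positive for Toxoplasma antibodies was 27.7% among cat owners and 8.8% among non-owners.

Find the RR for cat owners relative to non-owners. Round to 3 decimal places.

RR = 0.2770 / 0.0880 = 3.148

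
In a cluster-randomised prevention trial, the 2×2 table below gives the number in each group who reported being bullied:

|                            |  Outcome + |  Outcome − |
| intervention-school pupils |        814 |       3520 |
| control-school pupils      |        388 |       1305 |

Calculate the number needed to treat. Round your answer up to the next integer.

NNT ≈ 25

risk, intervention-school pupils = 814/4334 = 0.187817
risk, control-school pupils = 388/1693 = 0.229179
absolute risk difference = 0.041362
1 / 0.041362 = 24.177 → round up → 25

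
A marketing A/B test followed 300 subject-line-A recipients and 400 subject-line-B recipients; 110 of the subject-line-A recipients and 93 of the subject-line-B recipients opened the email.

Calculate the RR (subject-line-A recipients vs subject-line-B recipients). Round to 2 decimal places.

1.58

risk, subject-line-A recipients = 110/300 = 0.3667
risk, subject-line-B recipients = 93/400 = 0.2325
RR = 0.3667 / 0.2325 = 1.58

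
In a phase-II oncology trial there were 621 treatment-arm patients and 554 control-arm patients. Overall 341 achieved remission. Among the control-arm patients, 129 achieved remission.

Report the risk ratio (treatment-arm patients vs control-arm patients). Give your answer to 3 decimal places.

RR ≈ 1.466

treatment-arm patients with the outcome: 341 − 129 = 212
treatment-arm patients without the outcome: 621 − 212 = 409
control-arm patients without the outcome: 554 − 129 = 425
risk, treatment-arm patients = 212/621 = 0.3414
risk, control-arm patients = 129/554 = 0.2329
RR = 0.3414 / 0.2329 = 1.466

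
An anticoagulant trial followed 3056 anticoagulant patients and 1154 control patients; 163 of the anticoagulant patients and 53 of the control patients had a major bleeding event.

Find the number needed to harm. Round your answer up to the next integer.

risk, anticoagulant patients = 163/3056 = 0.053338
risk, control patients = 53/1154 = 0.045927
absolute risk difference = 0.007410
1 / 0.007410 = 134.953 → round up → 135

NNH = 135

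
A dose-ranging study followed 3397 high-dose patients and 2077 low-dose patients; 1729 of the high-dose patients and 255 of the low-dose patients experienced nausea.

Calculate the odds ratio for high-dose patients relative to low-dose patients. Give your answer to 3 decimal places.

OR = (1729 × 1822) / (1668 × 255) = 3150238/425340 ≈ 7.406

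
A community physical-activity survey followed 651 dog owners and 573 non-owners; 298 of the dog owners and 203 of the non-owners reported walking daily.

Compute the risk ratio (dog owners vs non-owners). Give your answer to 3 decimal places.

risk, dog owners = 298/651 = 0.4578
risk, non-owners = 203/573 = 0.3543
RR = 0.4578 / 0.3543 = 1.292

1.292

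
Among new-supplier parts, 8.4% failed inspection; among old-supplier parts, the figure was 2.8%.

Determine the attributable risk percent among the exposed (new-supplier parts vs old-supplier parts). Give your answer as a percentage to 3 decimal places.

AR% = (0.08400 − 0.02800) / 0.08400 = 0.6667 → 66.667%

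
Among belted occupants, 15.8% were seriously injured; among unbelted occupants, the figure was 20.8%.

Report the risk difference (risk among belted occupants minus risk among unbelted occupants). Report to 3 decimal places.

risk difference = 0.1580 − 0.2080 = -0.050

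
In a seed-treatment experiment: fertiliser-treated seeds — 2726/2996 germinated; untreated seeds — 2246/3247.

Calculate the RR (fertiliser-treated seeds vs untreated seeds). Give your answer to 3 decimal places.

1.315

risk, fertiliser-treated seeds = 2726/2996 = 0.9099
risk, untreated seeds = 2246/3247 = 0.6917
RR = 0.9099 / 0.6917 = 1.315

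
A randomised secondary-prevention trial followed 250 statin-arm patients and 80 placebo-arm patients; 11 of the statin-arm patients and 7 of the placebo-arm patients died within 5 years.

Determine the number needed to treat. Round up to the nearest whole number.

risk, statin-arm patients = 11/250 = 0.044000
risk, placebo-arm patients = 7/80 = 0.087500
absolute risk difference = 0.043500
1 / 0.043500 = 22.989 → round up → 23

NNT ≈ 23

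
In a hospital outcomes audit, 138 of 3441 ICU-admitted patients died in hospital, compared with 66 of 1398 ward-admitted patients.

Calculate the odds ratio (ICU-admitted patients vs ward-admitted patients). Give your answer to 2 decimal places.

OR = (138 × 1332) / (3303 × 66) = 183816/217998 ≈ 0.84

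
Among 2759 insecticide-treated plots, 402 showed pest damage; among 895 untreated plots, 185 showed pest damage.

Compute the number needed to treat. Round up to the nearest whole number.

NNT ≈ 17

risk, insecticide-treated plots = 402/2759 = 0.145705
risk, untreated plots = 185/895 = 0.206704
absolute risk difference = 0.060999
1 / 0.060999 = 16.394 → round up → 17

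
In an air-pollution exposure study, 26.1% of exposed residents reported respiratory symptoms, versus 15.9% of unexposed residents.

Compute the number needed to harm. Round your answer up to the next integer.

absolute risk difference = 0.102000
1 / 0.102000 = 9.804 → round up → 10

10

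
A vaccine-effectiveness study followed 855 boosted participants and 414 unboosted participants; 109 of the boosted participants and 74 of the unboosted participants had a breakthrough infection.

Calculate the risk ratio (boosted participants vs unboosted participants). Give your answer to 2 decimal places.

RR ≈ 0.71

risk, boosted participants = 109/855 = 0.1275
risk, unboosted participants = 74/414 = 0.1787
RR = 0.1275 / 0.1787 = 0.71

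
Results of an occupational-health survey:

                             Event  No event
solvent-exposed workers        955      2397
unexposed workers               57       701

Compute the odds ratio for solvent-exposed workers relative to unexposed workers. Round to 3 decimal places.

odds, solvent-exposed workers = 955/2397 = 0.3984
odds, unexposed workers = 57/701 = 0.0813
OR = 0.3984 / 0.0813 = 4.900

OR = 4.900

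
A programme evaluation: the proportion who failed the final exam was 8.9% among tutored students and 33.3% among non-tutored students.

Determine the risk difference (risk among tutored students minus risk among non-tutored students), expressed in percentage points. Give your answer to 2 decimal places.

-24.40

risk difference = 0.0890 − 0.3330 = -0.2440 → -24.40 percentage points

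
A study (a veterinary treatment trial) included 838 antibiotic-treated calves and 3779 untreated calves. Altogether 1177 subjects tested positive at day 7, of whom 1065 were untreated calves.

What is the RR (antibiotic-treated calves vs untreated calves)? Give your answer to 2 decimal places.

RR: 0.47

antibiotic-treated calves with the outcome: 1177 − 1065 = 112
antibiotic-treated calves without the outcome: 838 − 112 = 726
untreated calves without the outcome: 3779 − 1065 = 2714
risk, antibiotic-treated calves = 112/838 = 0.1337
risk, untreated calves = 1065/3779 = 0.2818
RR = 0.1337 / 0.2818 = 0.47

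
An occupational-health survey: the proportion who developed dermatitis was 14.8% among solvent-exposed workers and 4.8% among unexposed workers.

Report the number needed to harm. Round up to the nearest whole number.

absolute risk difference = 0.100000
1 / 0.100000 = 10.000 → round up → 10

10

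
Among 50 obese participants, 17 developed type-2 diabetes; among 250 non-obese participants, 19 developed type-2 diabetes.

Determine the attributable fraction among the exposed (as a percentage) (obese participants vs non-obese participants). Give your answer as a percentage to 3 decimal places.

AR% ≈ 77.647%

risk, obese participants = 17/50 = 0.3400
risk, non-obese participants = 19/250 = 0.0760
AR% = (0.3400 − 0.0760) / 0.3400 = 0.7765 → 77.647%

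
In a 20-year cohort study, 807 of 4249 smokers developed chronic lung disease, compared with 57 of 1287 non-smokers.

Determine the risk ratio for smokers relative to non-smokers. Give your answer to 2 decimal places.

4.29

risk, smokers = 807/4249 = 0.18993
risk, non-smokers = 57/1287 = 0.04429
RR = 0.18993 / 0.04429 = 4.29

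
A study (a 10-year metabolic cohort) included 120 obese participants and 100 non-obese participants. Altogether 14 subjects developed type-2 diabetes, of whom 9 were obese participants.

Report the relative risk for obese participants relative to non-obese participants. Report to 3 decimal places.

obese participants without the outcome: 120 − 9 = 111
non-obese participants with the outcome: 14 − 9 = 5
non-obese participants without the outcome: 100 − 5 = 95
risk, obese participants = 9/120 = 0.0750
risk, non-obese participants = 5/100 = 0.0500
RR = 0.0750 / 0.0500 = 1.500

RR = 1.500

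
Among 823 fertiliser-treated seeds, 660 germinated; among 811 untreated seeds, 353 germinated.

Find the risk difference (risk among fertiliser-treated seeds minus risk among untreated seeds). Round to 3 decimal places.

RD = 0.367

risk, fertiliser-treated seeds = 660/823 = 0.8019
risk, untreated seeds = 353/811 = 0.4353
risk difference = 0.8019 − 0.4353 = 0.367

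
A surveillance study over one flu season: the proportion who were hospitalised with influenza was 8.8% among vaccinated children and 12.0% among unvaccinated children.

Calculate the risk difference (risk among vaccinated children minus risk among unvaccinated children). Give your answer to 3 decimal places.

risk difference = 0.0880 − 0.1200 = -0.032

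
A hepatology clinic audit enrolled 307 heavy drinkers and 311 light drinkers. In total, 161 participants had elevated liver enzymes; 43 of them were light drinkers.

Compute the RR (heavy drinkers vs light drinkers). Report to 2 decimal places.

RR ≈ 2.78

heavy drinkers with the outcome: 161 − 43 = 118
heavy drinkers without the outcome: 307 − 118 = 189
light drinkers without the outcome: 311 − 43 = 268
risk, heavy drinkers = 118/307 = 0.3844
risk, light drinkers = 43/311 = 0.1383
RR = 0.3844 / 0.1383 = 2.78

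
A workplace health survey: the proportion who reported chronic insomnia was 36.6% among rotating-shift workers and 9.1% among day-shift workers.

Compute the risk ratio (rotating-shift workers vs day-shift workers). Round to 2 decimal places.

RR = 0.3660 / 0.0910 = 4.02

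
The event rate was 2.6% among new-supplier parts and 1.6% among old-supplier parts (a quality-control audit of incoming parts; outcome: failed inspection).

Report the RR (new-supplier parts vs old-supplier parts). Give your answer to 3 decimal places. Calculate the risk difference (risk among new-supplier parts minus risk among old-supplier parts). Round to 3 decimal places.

RR = 1.625; RD = 0.010

RR = 0.02600 / 0.01600 = 1.625
risk difference = 0.02600 − 0.01600 = 0.010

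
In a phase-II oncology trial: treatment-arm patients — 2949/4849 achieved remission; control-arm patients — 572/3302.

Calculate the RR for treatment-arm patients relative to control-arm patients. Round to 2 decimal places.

3.51

risk, treatment-arm patients = 2949/4849 = 0.6082
risk, control-arm patients = 572/3302 = 0.1732
RR = 0.6082 / 0.1732 = 3.51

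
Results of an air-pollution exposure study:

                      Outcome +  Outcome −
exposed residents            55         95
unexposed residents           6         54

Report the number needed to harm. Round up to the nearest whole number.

risk, exposed residents = 55/150 = 0.366667
risk, unexposed residents = 6/60 = 0.100000
absolute risk difference = 0.266667
1 / 0.266667 = 3.750 → round up → 4

NNH = 4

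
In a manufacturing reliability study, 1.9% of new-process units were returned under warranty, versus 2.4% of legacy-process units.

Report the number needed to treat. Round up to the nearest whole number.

200

absolute risk difference = 0.005000
1 / 0.005000 = 200.000 → round up → 200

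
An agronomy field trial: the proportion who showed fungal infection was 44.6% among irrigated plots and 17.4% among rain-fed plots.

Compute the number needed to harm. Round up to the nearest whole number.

NNH: 4

absolute risk difference = 0.272000
1 / 0.272000 = 3.676 → round up → 4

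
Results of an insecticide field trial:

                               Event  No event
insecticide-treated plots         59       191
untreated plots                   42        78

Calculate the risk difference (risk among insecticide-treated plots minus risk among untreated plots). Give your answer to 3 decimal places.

risk, insecticide-treated plots = 59/250 = 0.2360
risk, untreated plots = 42/120 = 0.3500
risk difference = 0.2360 − 0.3500 = -0.114

RD = -0.114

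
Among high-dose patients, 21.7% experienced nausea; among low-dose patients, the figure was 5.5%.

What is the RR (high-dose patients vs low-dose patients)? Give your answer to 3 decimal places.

RR = 0.2170 / 0.0550 = 3.945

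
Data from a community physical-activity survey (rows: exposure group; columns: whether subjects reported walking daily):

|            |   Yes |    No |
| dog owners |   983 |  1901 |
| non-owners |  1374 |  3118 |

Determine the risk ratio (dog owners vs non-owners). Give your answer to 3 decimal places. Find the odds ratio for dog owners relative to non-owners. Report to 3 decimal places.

risk, dog owners = 983/2884 = 0.3408
risk, non-owners = 1374/4492 = 0.3059
RR = 0.3408 / 0.3059 = 1.114
OR = (983 × 3118) / (1901 × 1374) = 3064994/2611974 ≈ 1.173

RR = 1.114; OR = 1.173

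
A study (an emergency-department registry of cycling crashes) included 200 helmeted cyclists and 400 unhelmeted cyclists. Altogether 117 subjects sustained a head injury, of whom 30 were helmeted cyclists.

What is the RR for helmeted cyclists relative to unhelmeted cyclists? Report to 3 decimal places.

0.690

helmeted cyclists without the outcome: 200 − 30 = 170
unhelmeted cyclists with the outcome: 117 − 30 = 87
unhelmeted cyclists without the outcome: 400 − 87 = 313
risk, helmeted cyclists = 30/200 = 0.1500
risk, unhelmeted cyclists = 87/400 = 0.2175
RR = 0.1500 / 0.2175 = 0.690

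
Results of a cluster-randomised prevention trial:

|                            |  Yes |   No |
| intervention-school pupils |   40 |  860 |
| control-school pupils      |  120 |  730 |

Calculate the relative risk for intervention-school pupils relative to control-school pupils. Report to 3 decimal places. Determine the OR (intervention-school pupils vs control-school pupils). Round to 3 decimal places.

risk, intervention-school pupils = 40/900 = 0.04444
risk, control-school pupils = 120/850 = 0.14118
RR = 0.04444 / 0.14118 = 0.315
OR = (40 × 730) / (860 × 120) = 29200/103200 ≈ 0.283

RR = 0.315; OR = 0.283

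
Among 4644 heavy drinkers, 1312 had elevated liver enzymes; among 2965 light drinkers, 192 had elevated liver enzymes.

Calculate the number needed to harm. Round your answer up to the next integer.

risk, heavy drinkers = 1312/4644 = 0.282515
risk, light drinkers = 192/2965 = 0.064755
absolute risk difference = 0.217760
1 / 0.217760 = 4.592 → round up → 5

NNH: 5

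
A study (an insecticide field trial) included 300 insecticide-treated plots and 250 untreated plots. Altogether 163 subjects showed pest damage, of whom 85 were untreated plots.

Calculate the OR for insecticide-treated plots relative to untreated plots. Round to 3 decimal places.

insecticide-treated plots with the outcome: 163 − 85 = 78
insecticide-treated plots without the outcome: 300 − 78 = 222
untreated plots without the outcome: 250 − 85 = 165
odds, insecticide-treated plots = 78/222 = 0.3514
odds, untreated plots = 85/165 = 0.5152
OR = 0.3514 / 0.5152 = 0.682

OR ≈ 0.682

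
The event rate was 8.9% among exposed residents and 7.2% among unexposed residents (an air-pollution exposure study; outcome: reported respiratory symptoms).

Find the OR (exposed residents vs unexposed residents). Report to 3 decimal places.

odds, exposed residents = 0.0890/0.9110 = 0.0977
odds, unexposed residents = 0.0720/0.9280 = 0.0776
OR = 0.0977 / 0.0776 = 1.259

OR: 1.259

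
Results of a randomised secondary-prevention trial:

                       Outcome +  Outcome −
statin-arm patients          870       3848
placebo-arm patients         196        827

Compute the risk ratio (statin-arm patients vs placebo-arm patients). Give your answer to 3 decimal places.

risk, statin-arm patients = 870/4718 = 0.1844
risk, placebo-arm patients = 196/1023 = 0.1916
RR = 0.1844 / 0.1916 = 0.962

0.962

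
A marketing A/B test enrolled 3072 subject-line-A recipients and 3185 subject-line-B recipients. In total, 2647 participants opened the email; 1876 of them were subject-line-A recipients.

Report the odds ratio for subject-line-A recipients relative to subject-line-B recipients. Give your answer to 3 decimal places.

subject-line-A recipients without the outcome: 3072 − 1876 = 1196
subject-line-B recipients with the outcome: 2647 − 1876 = 771
subject-line-B recipients without the outcome: 3185 − 771 = 2414
OR = (1876 × 2414) / (1196 × 771) = 4528664/922116 ≈ 4.911

4.911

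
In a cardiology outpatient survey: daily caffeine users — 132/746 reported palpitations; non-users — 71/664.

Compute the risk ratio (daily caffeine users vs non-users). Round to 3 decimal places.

risk, daily caffeine users = 132/746 = 0.1769
risk, non-users = 71/664 = 0.1069
RR = 0.1769 / 0.1069 = 1.655

RR ≈ 1.655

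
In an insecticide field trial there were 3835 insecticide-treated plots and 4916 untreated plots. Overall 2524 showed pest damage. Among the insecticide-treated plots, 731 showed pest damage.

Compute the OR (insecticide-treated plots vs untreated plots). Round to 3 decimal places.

insecticide-treated plots without the outcome: 3835 − 731 = 3104
untreated plots with the outcome: 2524 − 731 = 1793
untreated plots without the outcome: 4916 − 1793 = 3123
OR = (731 × 3123) / (3104 × 1793) = 2282913/5565472 ≈ 0.410

OR = 0.410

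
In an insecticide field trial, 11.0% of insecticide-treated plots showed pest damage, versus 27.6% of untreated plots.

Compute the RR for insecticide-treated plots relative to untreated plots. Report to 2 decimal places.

RR = 0.1100 / 0.2760 = 0.40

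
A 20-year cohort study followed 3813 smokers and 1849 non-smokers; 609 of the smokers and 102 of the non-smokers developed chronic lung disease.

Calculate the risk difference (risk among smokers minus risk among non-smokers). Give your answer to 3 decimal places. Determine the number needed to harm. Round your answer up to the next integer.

risk, smokers = 609/3813 = 0.1597
risk, non-smokers = 102/1849 = 0.0552
risk difference = 0.1597 − 0.0552 = 0.105
absolute risk difference = 0.104552
1 / 0.104552 = 9.565 → round up → 10

RD = 0.105; NNH = 10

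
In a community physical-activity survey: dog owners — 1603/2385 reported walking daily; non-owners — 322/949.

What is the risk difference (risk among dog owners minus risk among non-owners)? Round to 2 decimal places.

RD: 0.33

risk, dog owners = 1603/2385 = 0.6721
risk, non-owners = 322/949 = 0.3393
risk difference = 0.6721 − 0.3393 = 0.33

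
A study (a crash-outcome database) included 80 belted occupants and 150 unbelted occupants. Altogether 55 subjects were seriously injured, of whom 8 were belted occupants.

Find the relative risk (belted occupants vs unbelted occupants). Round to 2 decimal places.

belted occupants without the outcome: 80 − 8 = 72
unbelted occupants with the outcome: 55 − 8 = 47
unbelted occupants without the outcome: 150 − 47 = 103
risk, belted occupants = 8/80 = 0.1000
risk, unbelted occupants = 47/150 = 0.3133
RR = 0.1000 / 0.3133 = 0.32

RR = 0.32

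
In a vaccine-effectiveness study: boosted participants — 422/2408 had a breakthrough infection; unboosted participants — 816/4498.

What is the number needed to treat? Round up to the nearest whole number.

163

risk, boosted participants = 422/2408 = 0.175249
risk, unboosted participants = 816/4498 = 0.181414
absolute risk difference = 0.006165
1 / 0.006165 = 162.206 → round up → 163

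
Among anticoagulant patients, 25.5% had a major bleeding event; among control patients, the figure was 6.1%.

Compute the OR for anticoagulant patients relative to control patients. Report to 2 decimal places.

odds, anticoagulant patients = 0.2550/0.7450 = 0.3423
odds, control patients = 0.0610/0.9390 = 0.0650
OR = 0.3423 / 0.0650 = 5.27

OR: 5.27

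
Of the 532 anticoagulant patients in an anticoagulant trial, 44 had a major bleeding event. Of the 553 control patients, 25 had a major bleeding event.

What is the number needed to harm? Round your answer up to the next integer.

27

risk, anticoagulant patients = 44/532 = 0.082707
risk, control patients = 25/553 = 0.045208
absolute risk difference = 0.037499
1 / 0.037499 = 26.667 → round up → 27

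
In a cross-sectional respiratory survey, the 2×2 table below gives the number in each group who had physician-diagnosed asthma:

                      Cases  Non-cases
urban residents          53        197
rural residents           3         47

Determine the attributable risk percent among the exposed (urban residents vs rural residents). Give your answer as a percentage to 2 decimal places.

AR%: 71.70%

risk, urban residents = 53/250 = 0.2120
risk, rural residents = 3/50 = 0.0600
AR% = (0.2120 − 0.0600) / 0.2120 = 0.7170 → 71.70%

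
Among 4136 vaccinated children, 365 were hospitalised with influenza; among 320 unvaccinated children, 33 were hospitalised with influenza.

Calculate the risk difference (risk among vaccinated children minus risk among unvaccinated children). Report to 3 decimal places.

-0.015

risk, vaccinated children = 365/4136 = 0.0882
risk, unvaccinated children = 33/320 = 0.1031
risk difference = 0.0882 − 0.1031 = -0.015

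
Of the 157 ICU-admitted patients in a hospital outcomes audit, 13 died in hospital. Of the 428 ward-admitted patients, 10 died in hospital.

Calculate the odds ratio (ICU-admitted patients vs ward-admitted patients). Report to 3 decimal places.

odds, ICU-admitted patients = 13/144 = 0.09028
odds, ward-admitted patients = 10/418 = 0.02392
OR = 0.09028 / 0.02392 = 3.774

3.774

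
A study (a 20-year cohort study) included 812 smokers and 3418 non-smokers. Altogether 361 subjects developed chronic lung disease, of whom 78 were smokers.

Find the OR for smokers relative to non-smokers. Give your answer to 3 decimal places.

OR ≈ 1.177

smokers without the outcome: 812 − 78 = 734
non-smokers with the outcome: 361 − 78 = 283
non-smokers without the outcome: 3418 − 283 = 3135
OR = (78 × 3135) / (734 × 283) = 244530/207722 ≈ 1.177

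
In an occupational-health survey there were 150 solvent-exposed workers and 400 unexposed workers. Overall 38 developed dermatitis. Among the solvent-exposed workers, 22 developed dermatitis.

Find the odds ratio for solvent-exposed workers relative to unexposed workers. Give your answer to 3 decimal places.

OR: 4.125

solvent-exposed workers without the outcome: 150 − 22 = 128
unexposed workers with the outcome: 38 − 22 = 16
unexposed workers without the outcome: 400 − 16 = 384
odds, solvent-exposed workers = 22/128 = 0.17188
odds, unexposed workers = 16/384 = 0.04167
OR = 0.17188 / 0.04167 = 4.125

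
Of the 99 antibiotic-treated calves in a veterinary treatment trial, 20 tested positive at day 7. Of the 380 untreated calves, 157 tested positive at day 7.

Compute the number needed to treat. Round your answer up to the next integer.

NNT: 5

risk, antibiotic-treated calves = 20/99 = 0.202020
risk, untreated calves = 157/380 = 0.413158
absolute risk difference = 0.211138
1 / 0.211138 = 4.736 → round up → 5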